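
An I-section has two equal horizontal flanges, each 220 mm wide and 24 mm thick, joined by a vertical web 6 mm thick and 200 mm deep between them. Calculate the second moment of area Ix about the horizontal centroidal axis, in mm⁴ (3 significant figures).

Split into non-overlapping primitives; take the origin at the lower-left of the bounding box.
Bottom flange: 220 × 24, A = 5 280 mm², y = 12 mm, Ī = 253 440 mm⁴.
Web: 6 × 200, A = 1 200 mm², y = 124 mm, Ī = 4 000 000 mm⁴.
Top flange: 220 × 24, A = 5 280 mm², y = 236 mm, Ī = 253 440 mm⁴.
By symmetry the centroid is at mid-height, ȳ = 124 mm.
Transfer each piece to the horizontal centroidal axis using Ī + A·d² with d = y − 124:
  bottom flange: d = -112 mm → contributes +66 485 760 mm⁴
  web: d = 0 mm → contributes +4 000 000 mm⁴
  top flange: d = 112 mm → contributes +66 485 760 mm⁴
Total I = 136 971 520 mm⁴.

Ix ≈ 1.37 × 10⁸ mm⁴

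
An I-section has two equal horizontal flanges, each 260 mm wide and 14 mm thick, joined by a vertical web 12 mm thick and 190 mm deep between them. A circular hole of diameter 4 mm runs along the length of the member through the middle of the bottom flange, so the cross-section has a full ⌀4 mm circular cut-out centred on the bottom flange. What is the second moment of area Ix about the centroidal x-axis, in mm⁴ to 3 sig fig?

Ix ≈ 8.26 × 10⁷ mm⁴

Treat the section as a set of non-overlapping primitives; coordinates are from the bounding-box lower-left.
Bottom flange: 260 × 14, A = 3 640 mm², y = 7 mm, Ī = 59 453 mm⁴.
Web: 12 × 190, A = 2 280 mm², y = 109 mm, Ī = 6 859 000 mm⁴.
Top flange: 260 × 14, A = 3 640 mm², y = 211 mm, Ī = 59 453 mm⁴.
Hole (subtracted): ⌀4, A = 12.566 mm², y = 7 mm, Ī = 12.566 mm⁴.
Centroid: ȳ = ΣA·y / ΣA = 109.13 mm.
Transfer each piece to the centroidal x-axis using Ī + A·d² with d = y − 109.13:
  bottom flange: d = -102.13 mm → contributes +38 029 770 mm⁴
  web: d = -0.13425 mm → contributes +6 859 041 mm⁴
  top flange: d = 101.87 mm → contributes +37 830 388 mm⁴
  hole: d = -102.13 mm → contributes −131 097 mm⁴
Total I = 82 588 101 mm⁴.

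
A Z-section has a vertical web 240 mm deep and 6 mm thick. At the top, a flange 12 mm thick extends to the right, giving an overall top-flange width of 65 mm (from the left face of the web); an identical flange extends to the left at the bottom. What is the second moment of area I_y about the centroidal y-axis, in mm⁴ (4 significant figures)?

Break the section into simple shapes (no overlaps), measuring from the bottom-left corner of the bounding box.
Web: 6 × 240, A = 1 440 mm², x = 62 mm, Ī = 4 320 mm⁴.
Top flange (beyond web): 59 × 12, A = 708 mm², x = 94.5 mm, Ī = 205 379 mm⁴.
Bottom flange (beyond web): 59 × 12, A = 708 mm², x = 29.5 mm, Ī = 205 379 mm⁴.
Centroid: x̄ = ΣA·x / ΣA = 62 mm.
Transfer each piece to the centroidal y-axis using Ī + A·d² with d = x − 62:
  web: d = 0 mm → contributes +4 320 mm⁴
  top flange (beyond web): d = 32.5 mm → contributes +953 204 mm⁴
  bottom flange (beyond web): d = -32.5 mm → contributes +953 204 mm⁴
Total I = 1 910 728 mm⁴.

I_y ≈ 1.911 × 10⁶ mm⁴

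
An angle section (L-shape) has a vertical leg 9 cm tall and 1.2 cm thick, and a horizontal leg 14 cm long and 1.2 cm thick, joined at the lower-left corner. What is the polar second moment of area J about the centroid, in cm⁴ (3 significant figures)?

Treat the section as a set of non-overlapping primitives; coordinates are from the bounding-box lower-left.
Vertical leg: 1.2 × 9, A = 10.8 cm², y = 4.5 cm, Ī = 72.9 cm⁴.
Horizontal leg (remainder): 12.8 × 1.2, A = 15.36 cm², y = 0.6 cm, Ī = 1.8432 cm⁴.
Centroid: ȳ = ΣA·y / ΣA = 2.2101 cm.
Transfer each piece to the centroidal x-axis using Ī + A·d² with d = y − 2.2101:
  vertical leg: d = 2.2899 cm → contributes +129.53 cm⁴
  horizontal leg (remainder): d = -1.6101 cm → contributes +41.662 cm⁴
Total I = 171.19 cm⁴.
For the y-axis: x̄ = 4.7101 cm.
Repeating about the centroidal y-axis gives I_y = 521.73 cm⁴.
Polar second moment: J = I_x + I_y = 692.93 cm⁴.

J ≈ 693 cm⁴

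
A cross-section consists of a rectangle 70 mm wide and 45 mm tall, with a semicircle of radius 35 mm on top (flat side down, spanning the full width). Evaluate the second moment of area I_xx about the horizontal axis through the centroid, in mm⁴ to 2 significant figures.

I_xx ≈ 2.4 × 10⁶ mm⁴

Treat the section as a set of non-overlapping primitives; coordinates are from the bounding-box lower-left.
Rectangular body: 70 × 45, A = 3 150 mm², y = 22.5 mm, Ī = 531 563 mm⁴.
Semicircular cap: semicircle r = 35, A = 1 924 mm², y = 59.85 mm, Ī = 164 704 mm⁴.
Centroid: ȳ = ΣA·y / ΣA = 36.67 mm.
Transfer each piece to the horizontal axis through the centroid using Ī + A·d² with d = y − 36.67:
  rectangular body: d = -14.17 mm → contributes +1 163 636 mm⁴
  semicircular cap: d = 23.19 mm → contributes +1 199 423 mm⁴
Total I = 2 363 060 mm⁴.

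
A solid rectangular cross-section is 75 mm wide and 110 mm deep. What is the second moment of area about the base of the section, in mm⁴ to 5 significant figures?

The section: 75 × 110, A = 8 250 mm², y = 55 mm, Ī = 8 318 750 mm⁴.
Transfer it to the bottom edge using Ī + A·d² with d = y − 0:
  the section: d = 55 mm → contributes +33 275 000 mm⁴
Total I = 33 275 000 mm⁴.

I_base ≈ 3.3275 × 10⁷ mm⁴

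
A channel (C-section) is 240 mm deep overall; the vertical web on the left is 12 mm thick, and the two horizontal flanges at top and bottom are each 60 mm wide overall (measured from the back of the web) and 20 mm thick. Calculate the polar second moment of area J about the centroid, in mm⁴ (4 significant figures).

Decompose the section into non-overlapping parts with the origin at the bottom-left of its bounding rectangle.
Web: 12 × 240, A = 2 880 mm², y = 120 mm, Ī = 13 824 000 mm⁴.
Top flange (beyond web): 48 × 20, A = 960 mm², y = 230 mm, Ī = 32 000 mm⁴.
Bottom flange (beyond web): 48 × 20, A = 960 mm², y = 10 mm, Ī = 32 000 mm⁴.
By symmetry the centroid is at mid-height, ȳ = 120 mm.
Transfer each piece to the centroidal x-axis using Ī + A·d² with d = y − 120:
  web: d = 0 mm → contributes +13 824 000 mm⁴
  top flange (beyond web): d = 110 mm → contributes +11 648 000 mm⁴
  bottom flange (beyond web): d = -110 mm → contributes +11 648 000 mm⁴
Total I = 37 120 000 mm⁴.
For the y-axis: x̄ = 18 mm.
Repeating about the centroidal y-axis gives I_y = 1 440 000 mm⁴.
Polar second moment: J = I_x + I_y = 38 560 000 mm⁴.

J ≈ 3.856 × 10⁷ mm⁴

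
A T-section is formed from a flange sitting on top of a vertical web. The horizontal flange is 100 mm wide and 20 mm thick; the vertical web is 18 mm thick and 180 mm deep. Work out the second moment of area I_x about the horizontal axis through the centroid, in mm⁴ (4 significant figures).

Decompose the section into non-overlapping parts with the origin at the bottom-left of its bounding rectangle.
Flange: 100 × 20, A = 2 000 mm², y = 190 mm, Ī = 66666.7 mm⁴.
Web: 18 × 180, A = 3 240 mm², y = 90 mm, Ī = 8 748 000 mm⁴.
Centroid: ȳ = ΣA·y / ΣA = 128.168 mm.
Transfer each piece to the horizontal axis through the centroid using Ī + A·d² with d = y − 128.168:
  flange: d = 61.8321 mm → contributes +7 713 074 mm⁴
  web: d = -38.1679 mm → contributes +13 468 005 mm⁴
Total I = 21 181 079 mm⁴.

I_x ≈ 2.118 × 10⁷ mm⁴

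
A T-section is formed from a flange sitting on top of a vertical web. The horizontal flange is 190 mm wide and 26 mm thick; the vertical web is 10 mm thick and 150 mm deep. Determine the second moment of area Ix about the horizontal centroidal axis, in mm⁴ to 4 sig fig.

Ix ≈ 1.200 × 10⁷ mm⁴

Decompose the section into non-overlapping parts with the origin at the bottom-left of its bounding rectangle.
Flange: 190 × 26, A = 4 940 mm², y = 163 mm, Ī = 278 287 mm⁴.
Web: 10 × 150, A = 1 500 mm², y = 75 mm, Ī = 2 812 500 mm⁴.
Centroid: ȳ = ΣA·y / ΣA = 142.503 mm.
Transfer each piece to the horizontal centroidal axis using Ī + A·d² with d = y − 142.503:
  flange: d = 20.4969 mm → contributes +2 353 693 mm⁴
  web: d = -67.5031 mm → contributes +9 647 504 mm⁴
Total I = 12 001 197 mm⁴.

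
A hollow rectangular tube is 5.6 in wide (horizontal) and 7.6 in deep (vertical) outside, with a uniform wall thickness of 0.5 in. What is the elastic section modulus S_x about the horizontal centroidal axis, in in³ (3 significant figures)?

Break the section into simple shapes (no overlaps), measuring from the bottom-left corner of the bounding box.
Outer rectangle: 5.6 × 7.6, A = 42.56 in², y = 3.8 in, Ī = 204.86 in⁴.
Inner void (subtracted): 4.6 × 6.6, A = 30.36 in², y = 3.8 in, Ī = 110.21 in⁴.
By symmetry the centroid is at mid-height, ȳ = 3.8 in.
All pieces are centred on the horizontal centroidal axis, so I = ΣĪ (holes subtracted) = 94.649 in⁴.
Extreme fibre distance c = 3.8 in; S = I/c = 24.908 in³.

S_x ≈ 24.9 in³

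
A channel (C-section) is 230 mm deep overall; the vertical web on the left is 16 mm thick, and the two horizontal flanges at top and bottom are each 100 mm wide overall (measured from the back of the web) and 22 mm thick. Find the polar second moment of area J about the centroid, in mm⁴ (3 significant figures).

Decompose the section into non-overlapping parts with the origin at the bottom-left of its bounding rectangle.
Web: 16 × 230, A = 3 680 mm², y = 115 mm, Ī = 16 222 667 mm⁴.
Top flange (beyond web): 84 × 22, A = 1 848 mm², y = 219 mm, Ī = 74 536 mm⁴.
Bottom flange (beyond web): 84 × 22, A = 1 848 mm², y = 11 mm, Ī = 74 536 mm⁴.
By symmetry the centroid is at mid-height, ȳ = 115 mm.
Transfer each piece to the centroidal x-axis using Ī + A·d² with d = y − 115:
  web: d = 0 mm → contributes +16 222 667 mm⁴
  top flange (beyond web): d = 104 mm → contributes +20 062 504 mm⁴
  bottom flange (beyond web): d = -104 mm → contributes +20 062 504 mm⁴
Total I = 56 347 675 mm⁴.
For the y-axis: x̄ = 33.054 mm.
Repeating about the centroidal y-axis gives I_y = 6 861 733 mm⁴.
Polar second moment: J = I_x + I_y = 63 209 408 mm⁴.

J ≈ 6.32 × 10⁷ mm⁴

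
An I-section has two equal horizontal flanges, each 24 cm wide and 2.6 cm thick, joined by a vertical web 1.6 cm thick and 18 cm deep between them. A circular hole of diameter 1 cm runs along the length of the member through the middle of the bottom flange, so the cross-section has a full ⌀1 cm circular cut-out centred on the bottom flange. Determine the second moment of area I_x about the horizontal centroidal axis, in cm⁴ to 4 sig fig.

Split into non-overlapping primitives; take the origin at the lower-left of the bounding box.
Bottom flange: 24 × 2.6, A = 62.4 cm², y = 1.3 cm, Ī = 35.152 cm⁴.
Web: 1.6 × 18, A = 28.8 cm², y = 11.6 cm, Ī = 777.6 cm⁴.
Top flange: 24 × 2.6, A = 62.4 cm², y = 21.9 cm, Ī = 35.152 cm⁴.
Hole (subtracted): ⌀1, A = 0.785398 cm², y = 1.3 cm, Ī = 0.0490874 cm⁴.
Centroid: ȳ = ΣA·y / ΣA = 11.6529 cm.
Transfer each piece to the horizontal centroidal axis using Ī + A·d² with d = y − 11.6529:
  bottom flange: d = -10.3529 cm → contributes +6723.39 cm⁴
  web: d = -0.0529374 cm → contributes +777.681 cm⁴
  top flange: d = 10.2471 cm → contributes +6587.3 cm⁴
  hole: d = -10.3529 cm → contributes −84.2307 cm⁴
Total I = 14004.1 cm⁴.

I_x ≈ 1.400 × 10⁴ cm⁴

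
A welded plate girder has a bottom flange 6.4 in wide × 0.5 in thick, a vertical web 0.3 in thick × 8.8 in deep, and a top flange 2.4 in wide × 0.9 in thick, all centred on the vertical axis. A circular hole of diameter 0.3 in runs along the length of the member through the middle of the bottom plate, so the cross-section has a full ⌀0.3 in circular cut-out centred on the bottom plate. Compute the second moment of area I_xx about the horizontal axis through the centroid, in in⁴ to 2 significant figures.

Treat the section as a set of non-overlapping primitives; coordinates are from the bounding-box lower-left.
Bottom plate: 6.4 × 0.5, A = 3.2 in², y = 0.25 in, Ī = 0.06667 in⁴.
Web plate: 0.3 × 8.8, A = 2.64 in², y = 4.9 in, Ī = 17.04 in⁴.
Top plate: 2.4 × 0.9, A = 2.16 in², y = 9.75 in, Ī = 0.1458 in⁴.
Hole (subtracted): ⌀0.3, A = 0.07069 in², y = 0.25 in, Ī = 0.0003976 in⁴.
Centroid: ȳ = ΣA·y / ΣA = 4.386 in.
Transfer each piece to the horizontal axis through the centroid using Ī + A·d² with d = y − 4.386:
  bottom plate: d = -4.136 in → contributes +54.81 in⁴
  web plate: d = 0.514 in → contributes +17.73 in⁴
  top plate: d = 5.364 in → contributes +62.29 in⁴
  hole: d = -4.136 in → contributes −1.21 in⁴
Total I = 133.6 in⁴.

I_xx ≈ 130 in⁴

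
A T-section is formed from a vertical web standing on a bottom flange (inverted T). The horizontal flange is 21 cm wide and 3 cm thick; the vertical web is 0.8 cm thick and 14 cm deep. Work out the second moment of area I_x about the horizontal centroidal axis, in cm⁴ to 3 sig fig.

Break the section into simple shapes (no overlaps), measuring from the bottom-left corner of the bounding box.
Flange: 21 × 3, A = 63 cm², y = 1.5 cm, Ī = 47.25 cm⁴.
Web: 0.8 × 14, A = 11.2 cm², y = 10 cm, Ī = 182.93 cm⁴.
Centroid: ȳ = ΣA·y / ΣA = 2.783 cm.
Transfer each piece to the horizontal centroidal axis using Ī + A·d² with d = y − 2.783:
  flange: d = -1.283 cm → contributes +150.96 cm⁴
  web: d = 7.217 cm → contributes +766.28 cm⁴
Total I = 917.24 cm⁴.

I_x ≈ 917 cm⁴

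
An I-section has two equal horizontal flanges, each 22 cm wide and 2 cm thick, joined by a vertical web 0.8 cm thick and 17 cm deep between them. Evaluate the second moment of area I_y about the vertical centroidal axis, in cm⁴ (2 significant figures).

Split into non-overlapping primitives; take the origin at the lower-left of the bounding box.
Bottom flange: 22 × 2, A = 44 cm², x = 11 cm, Ī = 1 775 cm⁴.
Web: 0.8 × 17, A = 13.6 cm², x = 11 cm, Ī = 0.7253 cm⁴.
Top flange: 22 × 2, A = 44 cm², x = 11 cm, Ī = 1 775 cm⁴.
By symmetry the centroid is at mid-width, x̄ = 11 cm.
All pieces are centred on the vertical centroidal axis, so I = ΣĪ = 3 550 cm⁴.

I_y ≈ 3600 cm⁴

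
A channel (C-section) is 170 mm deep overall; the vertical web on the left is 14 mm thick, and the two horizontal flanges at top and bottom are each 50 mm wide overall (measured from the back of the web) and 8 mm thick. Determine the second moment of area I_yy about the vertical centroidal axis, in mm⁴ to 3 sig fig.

I_yy ≈ 3.91 × 10⁵ mm⁴

Treat the section as a set of non-overlapping primitives; coordinates are from the bounding-box lower-left.
Web: 14 × 170, A = 2 380 mm², x = 7 mm, Ī = 38 873 mm⁴.
Top flange (beyond web): 36 × 8, A = 288 mm², x = 32 mm, Ī = 31 104 mm⁴.
Bottom flange (beyond web): 36 × 8, A = 288 mm², x = 32 mm, Ī = 31 104 mm⁴.
Centroid: x̄ = ΣA·x / ΣA = 11.871 mm.
Transfer each piece to the vertical centroidal axis using Ī + A·d² with d = x − 11.871:
  web: d = -4.8714 mm → contributes +95 353 mm⁴
  top flange (beyond web): d = 20.129 mm → contributes +147 790 mm⁴
  bottom flange (beyond web): d = 20.129 mm → contributes +147 790 mm⁴
Total I = 390 932 mm⁴.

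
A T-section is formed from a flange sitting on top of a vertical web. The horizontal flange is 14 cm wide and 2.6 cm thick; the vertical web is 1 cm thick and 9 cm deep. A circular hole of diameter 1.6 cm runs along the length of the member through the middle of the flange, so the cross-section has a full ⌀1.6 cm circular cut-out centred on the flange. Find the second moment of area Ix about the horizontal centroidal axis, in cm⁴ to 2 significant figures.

Split into non-overlapping primitives; take the origin at the lower-left of the bounding box.
Flange: 14 × 2.6, A = 36.4 cm², y = 10.3 cm, Ī = 20.51 cm⁴.
Web: 1 × 9, A = 9 cm², y = 4.5 cm, Ī = 60.75 cm⁴.
Hole (subtracted): ⌀1.6, A = 2.011 cm², y = 10.3 cm, Ī = 0.3217 cm⁴.
Centroid: ȳ = ΣA·y / ΣA = 9.097 cm.
Transfer each piece to the horizontal centroidal axis using Ī + A·d² with d = y − 9.097:
  flange: d = 1.203 cm → contributes +73.19 cm⁴
  web: d = -4.597 cm → contributes +250.9 cm⁴
  hole: d = 1.203 cm → contributes −3.232 cm⁴
Total I = 320.9 cm⁴.

Ix ≈ 320 cm⁴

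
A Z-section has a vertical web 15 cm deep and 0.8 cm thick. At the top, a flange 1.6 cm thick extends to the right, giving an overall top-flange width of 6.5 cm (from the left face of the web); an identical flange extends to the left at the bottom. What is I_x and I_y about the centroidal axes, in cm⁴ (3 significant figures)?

I_x ≈ 1050 cm⁴, I_y ≈ 243 cm⁴

Decompose the section into non-overlapping parts with the origin at the bottom-left of its bounding rectangle.
Web: 0.8 × 15, A = 12 cm², y = 7.5 cm, Ī = 225 cm⁴.
Top flange (beyond web): 5.7 × 1.6, A = 9.12 cm², y = 14.2 cm, Ī = 1.9456 cm⁴.
Bottom flange (beyond web): 5.7 × 1.6, A = 9.12 cm², y = 0.8 cm, Ī = 1.9456 cm⁴.
Centroid: ȳ = ΣA·y / ΣA = 7.5 cm.
Transfer each piece to the centroidal x-axis using Ī + A·d² with d = y − 7.5:
  web: d = 0 cm → contributes +225 cm⁴
  top flange (beyond web): d = 6.7 cm → contributes +411.34 cm⁴
  bottom flange (beyond web): d = -6.7 cm → contributes +411.34 cm⁴
Total I = 1047.7 cm⁴.
For the y-axis: x̄ = 6.1 cm.
Repeating about the centroidal y-axis gives I_y = 242.68 cm⁴.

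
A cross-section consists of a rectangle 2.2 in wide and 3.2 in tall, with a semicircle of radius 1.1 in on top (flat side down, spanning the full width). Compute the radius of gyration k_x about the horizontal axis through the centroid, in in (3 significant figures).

k_x ≈ 1.19 in

Split into non-overlapping primitives; take the origin at the lower-left of the bounding box.
Rectangular body: 2.2 × 3.2, A = 7.04 in², y = 1.6 in, Ī = 6.0075 in⁴.
Semicircular cap: semicircle r = 1.1, A = 1.9007 in², y = 3.6669 in, Ī = 0.1607 in⁴.
Centroid: ȳ = ΣA·y / ΣA = 2.0394 in.
Transfer each piece to the horizontal axis through the centroid using Ī + A·d² with d = y − 2.0394:
  rectangular body: d = -0.43939 in → contributes +7.3666 in⁴
  semicircular cap: d = 1.6275 in → contributes +5.1949 in⁴
Total I = 12.562 in⁴.
Radius of gyration: k = √(I/A) = √(12.562 / 8.9407) = 1.1853 in.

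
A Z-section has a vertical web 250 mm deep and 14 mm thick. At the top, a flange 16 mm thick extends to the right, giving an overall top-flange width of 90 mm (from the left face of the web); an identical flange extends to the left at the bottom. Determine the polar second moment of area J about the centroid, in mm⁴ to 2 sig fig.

J ≈ 5.8 × 10⁷ mm⁴

Decompose the section into non-overlapping parts with the origin at the bottom-left of its bounding rectangle.
Web: 14 × 250, A = 3 500 mm², y = 125 mm, Ī = 18 229 167 mm⁴.
Top flange (beyond web): 76 × 16, A = 1 216 mm², y = 242 mm, Ī = 25 941 mm⁴.
Bottom flange (beyond web): 76 × 16, A = 1 216 mm², y = 8 mm, Ī = 25 941 mm⁴.
Centroid: ȳ = ΣA·y / ΣA = 125 mm.
Transfer each piece to the centroidal x-axis using Ī + A·d² with d = y − 125:
  web: d = 0 mm → contributes +18 229 167 mm⁴
  top flange (beyond web): d = 117 mm → contributes +16 671 765 mm⁴
  bottom flange (beyond web): d = -117 mm → contributes +16 671 765 mm⁴
Total I = 51 572 697 mm⁴.
For the y-axis: x̄ = 83 mm.
Repeating about the centroidal y-axis gives I_y = 6 152 569 mm⁴.
Polar second moment: J = I_x + I_y = 57 725 267 mm⁴.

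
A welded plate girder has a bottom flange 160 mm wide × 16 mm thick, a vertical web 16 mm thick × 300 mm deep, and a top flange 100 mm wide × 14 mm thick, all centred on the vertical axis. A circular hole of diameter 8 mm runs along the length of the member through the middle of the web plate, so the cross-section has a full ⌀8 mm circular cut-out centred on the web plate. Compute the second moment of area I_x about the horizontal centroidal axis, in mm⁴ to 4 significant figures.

Split into non-overlapping primitives; take the origin at the lower-left of the bounding box.
Bottom plate: 160 × 16, A = 2 560 mm², y = 8 mm, Ī = 54613.3 mm⁴.
Web plate: 16 × 300, A = 4 800 mm², y = 166 mm, Ī = 36 000 000 mm⁴.
Top plate: 100 × 14, A = 1 400 mm², y = 323 mm, Ī = 22866.7 mm⁴.
Hole (subtracted): ⌀8, A = 50.2655 mm², y = 166 mm, Ī = 201.062 mm⁴.
Centroid: ȳ = ΣA·y / ΣA = 144.796 mm.
Transfer each piece to the horizontal centroidal axis using Ī + A·d² with d = y − 144.796:
  bottom plate: d = -136.796 mm → contributes +47 960 363 mm⁴
  web plate: d = 21.2039 mm → contributes +38 158 098 mm⁴
  top plate: d = 178.204 mm → contributes +44 482 129 mm⁴
  hole: d = 21.2039 mm → contributes −22800.6 mm⁴
Total I = 130 577 790 mm⁴.

I_x ≈ 1.306 × 10⁸ mm⁴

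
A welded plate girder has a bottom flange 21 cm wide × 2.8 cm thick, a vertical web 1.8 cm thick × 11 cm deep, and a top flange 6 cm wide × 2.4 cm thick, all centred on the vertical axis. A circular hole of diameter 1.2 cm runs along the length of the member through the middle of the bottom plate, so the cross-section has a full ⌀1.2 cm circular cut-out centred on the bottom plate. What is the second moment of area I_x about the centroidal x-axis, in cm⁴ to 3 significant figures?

Break the section into simple shapes (no overlaps), measuring from the bottom-left corner of the bounding box.
Bottom plate: 21 × 2.8, A = 58.8 cm², y = 1.4 cm, Ī = 38.416 cm⁴.
Web plate: 1.8 × 11, A = 19.8 cm², y = 8.3 cm, Ī = 199.65 cm⁴.
Top plate: 6 × 2.4, A = 14.4 cm², y = 15 cm, Ī = 6.912 cm⁴.
Hole (subtracted): ⌀1.2, A = 1.131 cm², y = 1.4 cm, Ī = 0.10179 cm⁴.
Centroid: ȳ = ΣA·y / ΣA = 5.0188 cm.
Transfer each piece to the centroidal x-axis using Ī + A·d² with d = y − 5.0188:
  bottom plate: d = -3.6188 cm → contributes +808.46 cm⁴
  web plate: d = 3.2812 cm → contributes +412.82 cm⁴
  top plate: d = 9.9812 cm → contributes +1441.5 cm⁴
  hole: d = -3.6188 cm → contributes −14.913 cm⁴
Total I = 2647.9 cm⁴.

I_x ≈ 2650 cm⁴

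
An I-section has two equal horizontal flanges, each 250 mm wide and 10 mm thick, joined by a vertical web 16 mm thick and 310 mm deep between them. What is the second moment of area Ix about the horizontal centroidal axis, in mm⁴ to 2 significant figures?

Ix ≈ 1.7 × 10⁸ mm⁴

Decompose the section into non-overlapping parts with the origin at the bottom-left of its bounding rectangle.
Bottom flange: 250 × 10, A = 2 500 mm², y = 5 mm, Ī = 20 833 mm⁴.
Web: 16 × 310, A = 4 960 mm², y = 165 mm, Ī = 39 721 333 mm⁴.
Top flange: 250 × 10, A = 2 500 mm², y = 325 mm, Ī = 20 833 mm⁴.
By symmetry the centroid is at mid-height, ȳ = 165 mm.
Transfer each piece to the horizontal centroidal axis using Ī + A·d² with d = y − 165:
  bottom flange: d = -160 mm → contributes +64 020 833 mm⁴
  web: d = 0 mm → contributes +39 721 333 mm⁴
  top flange: d = 160 mm → contributes +64 020 833 mm⁴
Total I = 167 763 000 mm⁴.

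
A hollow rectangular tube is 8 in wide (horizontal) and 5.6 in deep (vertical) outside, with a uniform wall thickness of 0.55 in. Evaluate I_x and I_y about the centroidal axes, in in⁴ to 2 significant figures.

Break the section into simple shapes (no overlaps), measuring from the bottom-left corner of the bounding box.
Outer rectangle: 8 × 5.6, A = 44.8 in², y = 2.8 in, Ī = 117.1 in⁴.
Inner void (subtracted): 6.9 × 4.5, A = 31.05 in², y = 2.8 in, Ī = 52.4 in⁴.
By symmetry the centroid is at mid-height, ȳ = 2.8 in.
All pieces are centred on the centroidal x-axis, so I = ΣĪ (holes subtracted) = 64.68 in⁴.
Repeating about the centroidal y-axis gives I_y = 115.7 in⁴.

I_x ≈ 65 in⁴, I_y ≈ 120 in⁴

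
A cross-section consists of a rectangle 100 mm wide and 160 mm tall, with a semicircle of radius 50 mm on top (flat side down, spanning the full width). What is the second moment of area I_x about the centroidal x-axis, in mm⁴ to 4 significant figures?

Split into non-overlapping primitives; take the origin at the lower-left of the bounding box.
Rectangular body: 100 × 160, A = 16 000 mm², y = 80 mm, Ī = 34 133 333 mm⁴.
Semicircular cap: semicircle r = 50, A = 3926.99 mm², y = 181.221 mm, Ī = 685 981 mm⁴.
Centroid: ȳ = ΣA·y / ΣA = 99.9474 mm.
Transfer each piece to the centroidal x-axis using Ī + A·d² with d = y − 99.9474:
  rectangular body: d = -19.9474 mm → contributes +40 499 744 mm⁴
  semicircular cap: d = 81.2732 mm → contributes +26 625 071 mm⁴
Total I = 67 124 815 mm⁴.

I_x ≈ 6.712 × 10⁷ mm⁴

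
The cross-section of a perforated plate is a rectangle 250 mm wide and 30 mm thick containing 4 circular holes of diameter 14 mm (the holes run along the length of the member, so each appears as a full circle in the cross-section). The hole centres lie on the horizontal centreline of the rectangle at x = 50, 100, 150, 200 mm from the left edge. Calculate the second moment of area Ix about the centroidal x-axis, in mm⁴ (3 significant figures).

Split into non-overlapping primitives; take the origin at the lower-left of the bounding box.
Plate: 250 × 30, A = 7 500 mm², y = 15 mm, Ī = 562 500 mm⁴.
Hole 1 (subtracted): ⌀14, A = 153.94 mm², y = 15 mm, Ī = 1885.7 mm⁴.
Hole 2 (subtracted): ⌀14, A = 153.94 mm², y = 15 mm, Ī = 1885.7 mm⁴.
Hole 3 (subtracted): ⌀14, A = 153.94 mm², y = 15 mm, Ī = 1885.7 mm⁴.
Hole 4 (subtracted): ⌀14, A = 153.94 mm², y = 15 mm, Ī = 1885.7 mm⁴.
By symmetry the centroid is at mid-height, ȳ = 15 mm.
All pieces are centred on the centroidal x-axis, so I = ΣĪ (holes subtracted) = 554 957 mm⁴.

Ix ≈ 5.55 × 10⁵ mm⁴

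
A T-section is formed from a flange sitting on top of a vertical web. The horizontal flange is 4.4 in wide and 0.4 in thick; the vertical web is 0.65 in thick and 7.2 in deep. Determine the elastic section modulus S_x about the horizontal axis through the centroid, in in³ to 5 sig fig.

Break the section into simple shapes (no overlaps), measuring from the bottom-left corner of the bounding box.
Flange: 4.4 × 0.4, A = 1.76 in², y = 7.4 in, Ī = 0.02346667 in⁴.
Web: 0.65 × 7.2, A = 4.68 in², y = 3.6 in, Ī = 20.2176 in⁴.
Centroid: ȳ = ΣA·y / ΣA = 4.638509 in.
Transfer each piece to the horizontal axis through the centroid using Ī + A·d² with d = y − 4.638509:
  flange: d = 2.761491 in → contributes +13.44493 in⁴
  web: d = -1.038509 in → contributes +25.26499 in⁴
Total I = 38.70992 in⁴.
Extreme fibre distance c = 4.638509 in; S = I/c = 8.345335 in³.

S_x ≈ 8.3453 in³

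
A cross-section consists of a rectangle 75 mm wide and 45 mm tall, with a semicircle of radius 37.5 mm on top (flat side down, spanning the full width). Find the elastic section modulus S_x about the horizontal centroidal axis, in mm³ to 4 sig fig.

Split into non-overlapping primitives; take the origin at the lower-left of the bounding box.
Rectangular body: 75 × 45, A = 3 375 mm², y = 22.5 mm, Ī = 569 531 mm⁴.
Semicircular cap: semicircle r = 37.5, A = 2208.93 mm², y = 60.9155 mm, Ī = 217 049 mm⁴.
Centroid: ȳ = ΣA·y / ΣA = 37.6967 mm.
Transfer each piece to the horizontal centroidal axis using Ī + A·d² with d = y − 37.6967:
  rectangular body: d = -15.1967 mm → contributes +1 348 951 mm⁴
  semicircular cap: d = 23.2188 mm → contributes +1 407 914 mm⁴
Total I = 2 756 864 mm⁴.
Extreme fibre distance c = 44.8033 mm; S = I/c = 61532.6 mm³.

S_x ≈ 6.153 × 10⁴ mm³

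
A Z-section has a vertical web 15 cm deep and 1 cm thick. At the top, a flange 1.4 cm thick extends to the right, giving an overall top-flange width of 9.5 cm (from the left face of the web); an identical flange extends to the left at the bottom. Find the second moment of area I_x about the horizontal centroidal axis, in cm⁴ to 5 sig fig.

I_x ≈ 1385.6 cm⁴

Split into non-overlapping primitives; take the origin at the lower-left of the bounding box.
Web: 1 × 15, A = 15 cm², y = 7.5 cm, Ī = 281.25 cm⁴.
Top flange (beyond web): 8.5 × 1.4, A = 11.9 cm², y = 14.3 cm, Ī = 1.943667 cm⁴.
Bottom flange (beyond web): 8.5 × 1.4, A = 11.9 cm², y = 0.7 cm, Ī = 1.943667 cm⁴.
Centroid: ȳ = ΣA·y / ΣA = 7.5 cm.
Transfer each piece to the horizontal centroidal axis using Ī + A·d² with d = y − 7.5:
  web: d = 0 cm → contributes +281.25 cm⁴
  top flange (beyond web): d = 6.8 cm → contributes +552.1997 cm⁴
  bottom flange (beyond web): d = -6.8 cm → contributes +552.1997 cm⁴
Total I = 1385.649 cm⁴.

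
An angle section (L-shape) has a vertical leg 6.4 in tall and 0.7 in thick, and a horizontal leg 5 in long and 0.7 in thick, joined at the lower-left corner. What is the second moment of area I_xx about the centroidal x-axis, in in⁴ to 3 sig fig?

Break the section into simple shapes (no overlaps), measuring from the bottom-left corner of the bounding box.
Vertical leg: 0.7 × 6.4, A = 4.48 in², y = 3.2 in, Ī = 15.292 in⁴.
Horizontal leg (remainder): 4.3 × 0.7, A = 3.01 in², y = 0.35 in, Ī = 0.12291 in⁴.
Centroid: ȳ = ΣA·y / ΣA = 2.0547 in.
Transfer each piece to the centroidal x-axis using Ī + A·d² with d = y − 2.0547:
  vertical leg: d = 1.1453 in → contributes +21.168 in⁴
  horizontal leg (remainder): d = -1.7047 in → contributes +8.8697 in⁴
Total I = 30.038 in⁴.

I_xx ≈ 30.0 in⁴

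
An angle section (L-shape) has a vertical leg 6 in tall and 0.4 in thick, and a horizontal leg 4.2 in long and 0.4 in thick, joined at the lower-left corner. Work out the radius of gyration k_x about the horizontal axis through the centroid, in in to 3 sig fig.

k_x ≈ 1.92 in

Decompose the section into non-overlapping parts with the origin at the bottom-left of its bounding rectangle.
Vertical leg: 0.4 × 6, A = 2.4 in², y = 3 in, Ī = 7.2 in⁴.
Horizontal leg (remainder): 3.8 × 0.4, A = 1.52 in², y = 0.2 in, Ī = 0.020267 in⁴.
Centroid: ȳ = ΣA·y / ΣA = 1.9143 in.
Transfer each piece to the horizontal axis through the centroid using Ī + A·d² with d = y − 1.9143:
  vertical leg: d = 1.0857 in → contributes +10.029 in⁴
  horizontal leg (remainder): d = -1.7143 in → contributes +4.4872 in⁴
Total I = 14.516 in⁴.
Radius of gyration: k = √(I/A) = √(14.516 / 3.92) = 1.9244 in.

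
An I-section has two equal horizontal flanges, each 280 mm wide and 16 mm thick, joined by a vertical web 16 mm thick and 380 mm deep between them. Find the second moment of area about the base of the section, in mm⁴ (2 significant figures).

Split into non-overlapping primitives; take the origin at the lower-left of the bounding box.
Bottom flange: 280 × 16, A = 4 480 mm², y = 8 mm, Ī = 95 573 mm⁴.
Web: 16 × 380, A = 6 080 mm², y = 206 mm, Ī = 73 162 667 mm⁴.
Top flange: 280 × 16, A = 4 480 mm², y = 404 mm, Ī = 95 573 mm⁴.
Transfer each piece to the base of the section using Ī + A·d² with d = y − 0:
  bottom flange: d = 8 mm → contributes +382 293 mm⁴
  web: d = 206 mm → contributes +331 173 547 mm⁴
  top flange: d = 404 mm → contributes +731 303 253 mm⁴
Total I = 1 062 859 093 mm⁴.

I_base ≈ 1.1 × 10⁹ mm⁴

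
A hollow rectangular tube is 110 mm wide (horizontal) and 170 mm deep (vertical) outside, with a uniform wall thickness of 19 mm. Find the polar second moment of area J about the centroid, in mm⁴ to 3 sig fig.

J ≈ 4.60 × 10⁷ mm⁴

Treat the section as a set of non-overlapping primitives; coordinates are from the bounding-box lower-left.
Outer rectangle: 110 × 170, A = 18 700 mm², y = 85 mm, Ī = 45 035 833 mm⁴.
Inner void (subtracted): 72 × 132, A = 9 504 mm², y = 85 mm, Ī = 13 799 808 mm⁴.
By symmetry the centroid is at mid-height, ȳ = 85 mm.
All pieces are centred on the centroidal x-axis, so I = ΣĪ (holes subtracted) = 31 236 025 mm⁴.
Repeating about the centroidal y-axis gives I_y = 14 750 105 mm⁴.
Polar second moment: J = I_x + I_y = 45 986 131 mm⁴.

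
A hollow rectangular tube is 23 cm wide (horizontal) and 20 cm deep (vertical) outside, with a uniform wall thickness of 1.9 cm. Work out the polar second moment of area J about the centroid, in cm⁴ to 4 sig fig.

J ≈ 1.925 × 10⁴ cm⁴

Break the section into simple shapes (no overlaps), measuring from the bottom-left corner of the bounding box.
Outer rectangle: 23 × 20, A = 460 cm², y = 10 cm, Ī = 15333.3 cm⁴.
Inner void (subtracted): 19.2 × 16.2, A = 311.04 cm², y = 10 cm, Ī = 6802.44 cm⁴.
By symmetry the centroid is at mid-height, ȳ = 10 cm.
All pieces are centred on the centroidal x-axis, so I = ΣĪ (holes subtracted) = 8530.89 cm⁴.
Repeating about the centroidal y-axis gives I_y = 10723.2 cm⁴.
Polar second moment: J = I_x + I_y = 19254.1 cm⁴.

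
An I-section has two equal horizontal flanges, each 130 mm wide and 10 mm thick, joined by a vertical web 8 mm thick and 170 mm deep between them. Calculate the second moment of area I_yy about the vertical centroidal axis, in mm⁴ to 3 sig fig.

Break the section into simple shapes (no overlaps), measuring from the bottom-left corner of the bounding box.
Bottom flange: 130 × 10, A = 1 300 mm², x = 65 mm, Ī = 1 830 833 mm⁴.
Web: 8 × 170, A = 1 360 mm², x = 65 mm, Ī = 7253.3 mm⁴.
Top flange: 130 × 10, A = 1 300 mm², x = 65 mm, Ī = 1 830 833 mm⁴.
By symmetry the centroid is at mid-width, x̄ = 65 mm.
All pieces are centred on the vertical centroidal axis, so I = ΣĪ = 3 668 920 mm⁴.

I_yy ≈ 3.67 × 10⁶ mm⁴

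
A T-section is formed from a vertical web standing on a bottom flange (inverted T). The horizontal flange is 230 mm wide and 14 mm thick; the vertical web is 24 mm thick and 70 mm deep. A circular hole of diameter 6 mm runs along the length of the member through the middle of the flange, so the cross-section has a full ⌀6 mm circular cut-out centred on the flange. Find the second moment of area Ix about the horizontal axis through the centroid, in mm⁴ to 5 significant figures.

Ix ≈ 2.6801 × 10⁶ mm⁴

Decompose the section into non-overlapping parts with the origin at the bottom-left of its bounding rectangle.
Flange: 230 × 14, A = 3 220 mm², y = 7 mm, Ī = 52593.33 mm⁴.
Web: 24 × 70, A = 1 680 mm², y = 49 mm, Ī = 686 000 mm⁴.
Hole (subtracted): ⌀6, A = 28.27433 mm², y = 7 mm, Ī = 63.61725 mm⁴.
Centroid: ȳ = ΣA·y / ΣA = 21.48357 mm.
Transfer each piece to the horizontal axis through the centroid using Ī + A·d² with d = y − 21.48357:
  flange: d = -14.48357 mm → contributes +728065.4 mm⁴
  web: d = 27.51643 mm → contributes +1 958 018 mm⁴
  hole: d = -14.48357 mm → contributes −5994.835 mm⁴
Total I = 2 680 089 mm⁴.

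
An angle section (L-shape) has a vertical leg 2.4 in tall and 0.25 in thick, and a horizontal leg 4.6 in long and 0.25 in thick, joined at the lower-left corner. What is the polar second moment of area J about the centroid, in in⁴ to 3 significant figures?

J ≈ 4.50 in⁴

Split into non-overlapping primitives; take the origin at the lower-left of the bounding box.
Vertical leg: 0.25 × 2.4, A = 0.6 in², y = 1.2 in, Ī = 0.288 in⁴.
Horizontal leg (remainder): 4.35 × 0.25, A = 1.0875 in², y = 0.125 in, Ī = 0.0056641 in⁴.
Centroid: ȳ = ΣA·y / ΣA = 0.50722 in.
Transfer each piece to the centroidal x-axis using Ī + A·d² with d = y − 0.50722:
  vertical leg: d = 0.69278 in → contributes +0.57596 in⁴
  horizontal leg (remainder): d = -0.38222 in → contributes +0.16454 in⁴
Total I = 0.74051 in⁴.
For the y-axis: x̄ = 1.6072 in.
Repeating about the centroidal y-axis gives I_y = 3.7634 in⁴.
Polar second moment: J = I_x + I_y = 4.5039 in⁴.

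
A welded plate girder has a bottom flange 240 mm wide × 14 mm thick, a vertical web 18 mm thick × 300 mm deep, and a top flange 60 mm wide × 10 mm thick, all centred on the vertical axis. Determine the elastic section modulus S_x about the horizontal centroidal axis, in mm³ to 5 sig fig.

Treat the section as a set of non-overlapping primitives; coordinates are from the bounding-box lower-left.
Bottom plate: 240 × 14, A = 3 360 mm², y = 7 mm, Ī = 54 880 mm⁴.
Web plate: 18 × 300, A = 5 400 mm², y = 164 mm, Ī = 40 500 000 mm⁴.
Top plate: 60 × 10, A = 600 mm², y = 319 mm, Ī = 5 000 mm⁴.
Centroid: ȳ = ΣA·y / ΣA = 117.5769 mm.
Transfer each piece to the horizontal centroidal axis using Ī + A·d² with d = y − 117.5769:
  bottom plate: d = -110.5769 mm → contributes +41 138 460 mm⁴
  web plate: d = 46.42308 mm → contributes +52 137 551 mm⁴
  top plate: d = 201.4231 mm → contributes +24 347 754 mm⁴
Total I = 117 623 765 mm⁴.
Extreme fibre distance c = 206.4231 mm; S = I/c = 569818.9 mm³.

S_x ≈ 5.6982 × 10⁵ mm³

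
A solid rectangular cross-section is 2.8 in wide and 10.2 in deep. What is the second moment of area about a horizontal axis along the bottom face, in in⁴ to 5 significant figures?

The section: 2.8 × 10.2, A = 28.56 in², y = 5.1 in, Ī = 247.6152 in⁴.
Transfer it to the base of the section using Ī + A·d² with d = y − 0:
  the section: d = 5.1 in → contributes +990.4608 in⁴
Total I = 990.4608 in⁴.

I_base ≈ 990.46 in⁴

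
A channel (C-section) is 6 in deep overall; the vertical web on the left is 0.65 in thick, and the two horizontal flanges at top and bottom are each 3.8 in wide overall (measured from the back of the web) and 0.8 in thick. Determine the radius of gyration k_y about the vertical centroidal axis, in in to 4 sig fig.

Split into non-overlapping primitives; take the origin at the lower-left of the bounding box.
Web: 0.65 × 6, A = 3.9 in², x = 0.325 in, Ī = 0.137313 in⁴.
Top flange (beyond web): 3.15 × 0.8, A = 2.52 in², x = 2.225 in, Ī = 2.08373 in⁴.
Bottom flange (beyond web): 3.15 × 0.8, A = 2.52 in², x = 2.225 in, Ī = 2.08373 in⁴.
Centroid: x̄ = ΣA·x / ΣA = 1.39614 in.
Transfer each piece to the vertical centroidal axis using Ī + A·d² with d = x − 1.39614:
  web: d = -1.07114 in → contributes +4.61195 in⁴
  top flange (beyond web): d = 0.828859 in → contributes +3.81498 in⁴
  bottom flange (beyond web): d = 0.828859 in → contributes +3.81498 in⁴
Total I = 12.2419 in⁴.
Radius of gyration: k = √(I/A) = √(12.2419 / 8.94) = 1.17019 in.

k_y ≈ 1.170 in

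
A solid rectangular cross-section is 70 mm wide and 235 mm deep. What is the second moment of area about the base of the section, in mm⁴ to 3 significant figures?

The section: 70 × 235, A = 16 450 mm², y = 117.5 mm, Ī = 75 704 271 mm⁴.
Transfer it to a horizontal axis along the bottom face using Ī + A·d² with d = y − 0:
  the section: d = 117.5 mm → contributes +302 817 083 mm⁴
Total I = 302 817 083 mm⁴.

I_base ≈ 3.03 × 10⁸ mm⁴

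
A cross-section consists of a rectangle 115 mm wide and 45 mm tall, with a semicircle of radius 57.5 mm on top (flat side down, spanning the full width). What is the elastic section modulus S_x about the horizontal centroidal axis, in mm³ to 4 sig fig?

Treat the section as a set of non-overlapping primitives; coordinates are from the bounding-box lower-left.
Rectangular body: 115 × 45, A = 5 175 mm², y = 22.5 mm, Ī = 873 281 mm⁴.
Semicircular cap: semicircle r = 57.5, A = 5193.45 mm², y = 69.4038 mm, Ī = 1 199 785 mm⁴.
Centroid: ȳ = ΣA·y / ΣA = 45.9936 mm.
Transfer each piece to the horizontal centroidal axis using Ī + A·d² with d = y − 45.9936:
  rectangular body: d = -23.4936 mm → contributes +3 729 618 mm⁴
  semicircular cap: d = 23.4102 mm → contributes +4 045 978 mm⁴
Total I = 7 775 596 mm⁴.
Extreme fibre distance c = 56.5064 mm; S = I/c = 137 606 mm³.

S_x ≈ 1.376 × 10⁵ mm³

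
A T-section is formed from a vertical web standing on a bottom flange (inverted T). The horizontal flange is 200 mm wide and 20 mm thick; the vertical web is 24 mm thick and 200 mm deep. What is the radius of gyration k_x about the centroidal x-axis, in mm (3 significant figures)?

Break the section into simple shapes (no overlaps), measuring from the bottom-left corner of the bounding box.
Flange: 200 × 20, A = 4 000 mm², y = 10 mm, Ī = 133 333 mm⁴.
Web: 24 × 200, A = 4 800 mm², y = 120 mm, Ī = 16 000 000 mm⁴.
Centroid: ȳ = ΣA·y / ΣA = 70 mm.
Transfer each piece to the centroidal x-axis using Ī + A·d² with d = y − 70:
  flange: d = -60 mm → contributes +14 533 333 mm⁴
  web: d = 50 mm → contributes +28 000 000 mm⁴
Total I = 42 533 333 mm⁴.
Radius of gyration: k = √(I/A) = √(42 533 333 / 8 800) = 69.522 mm.

k_x ≈ 69.5 mm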